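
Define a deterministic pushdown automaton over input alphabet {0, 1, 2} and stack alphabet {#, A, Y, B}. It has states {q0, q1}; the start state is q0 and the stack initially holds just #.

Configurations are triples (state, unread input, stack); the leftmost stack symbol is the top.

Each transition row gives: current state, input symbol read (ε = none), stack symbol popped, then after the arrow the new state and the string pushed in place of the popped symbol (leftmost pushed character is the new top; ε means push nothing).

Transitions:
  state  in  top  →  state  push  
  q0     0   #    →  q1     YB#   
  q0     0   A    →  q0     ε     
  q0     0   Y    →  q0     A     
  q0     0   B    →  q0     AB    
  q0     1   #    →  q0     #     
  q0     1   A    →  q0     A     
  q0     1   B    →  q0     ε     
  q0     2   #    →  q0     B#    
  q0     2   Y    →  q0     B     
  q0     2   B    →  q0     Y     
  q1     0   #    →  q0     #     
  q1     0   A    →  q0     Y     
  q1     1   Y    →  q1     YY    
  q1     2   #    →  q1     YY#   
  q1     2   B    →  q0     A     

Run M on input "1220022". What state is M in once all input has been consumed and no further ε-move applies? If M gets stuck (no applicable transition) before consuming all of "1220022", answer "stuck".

(q0, 1220022, #)
  read 1, top #: go to q0, push # → (q0, 220022, #)
  read 2, top #: go to q0, push B# → (q0, 20022, B#)
  read 2, top B: go to q0, push Y → (q0, 0022, Y#)
  read 0, top Y: go to q0, push A → (q0, 022, A#)
  read 0, top A: go to q0, push ε → (q0, 22, #)
  read 2, top #: go to q0, push B# → (q0, 2, B#)
  read 2, top B: go to q0, push Y → (q0, ε, Y#)
All input consumed; M is in state q0.

q0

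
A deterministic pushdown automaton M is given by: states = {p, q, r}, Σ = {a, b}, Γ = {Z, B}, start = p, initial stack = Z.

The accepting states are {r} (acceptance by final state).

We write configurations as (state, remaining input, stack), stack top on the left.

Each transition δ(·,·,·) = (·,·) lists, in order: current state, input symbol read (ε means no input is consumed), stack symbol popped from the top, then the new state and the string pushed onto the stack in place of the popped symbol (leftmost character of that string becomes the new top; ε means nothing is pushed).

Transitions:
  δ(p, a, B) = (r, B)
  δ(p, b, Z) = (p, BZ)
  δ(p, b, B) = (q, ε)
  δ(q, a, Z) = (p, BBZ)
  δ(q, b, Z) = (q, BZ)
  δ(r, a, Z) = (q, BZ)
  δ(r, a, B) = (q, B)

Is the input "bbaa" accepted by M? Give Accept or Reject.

Accept

(p, bbaa, Z)
  read b, top Z: go to p, push BZ → (p, baa, BZ)
  read b, top B: go to q, push ε → (q, aa, Z)
  read a, top Z: go to p, push BBZ → (p, a, BBZ)
  read a, top B: go to r, push B → (r, ε, BBZ)
All input consumed; state r ∈ F.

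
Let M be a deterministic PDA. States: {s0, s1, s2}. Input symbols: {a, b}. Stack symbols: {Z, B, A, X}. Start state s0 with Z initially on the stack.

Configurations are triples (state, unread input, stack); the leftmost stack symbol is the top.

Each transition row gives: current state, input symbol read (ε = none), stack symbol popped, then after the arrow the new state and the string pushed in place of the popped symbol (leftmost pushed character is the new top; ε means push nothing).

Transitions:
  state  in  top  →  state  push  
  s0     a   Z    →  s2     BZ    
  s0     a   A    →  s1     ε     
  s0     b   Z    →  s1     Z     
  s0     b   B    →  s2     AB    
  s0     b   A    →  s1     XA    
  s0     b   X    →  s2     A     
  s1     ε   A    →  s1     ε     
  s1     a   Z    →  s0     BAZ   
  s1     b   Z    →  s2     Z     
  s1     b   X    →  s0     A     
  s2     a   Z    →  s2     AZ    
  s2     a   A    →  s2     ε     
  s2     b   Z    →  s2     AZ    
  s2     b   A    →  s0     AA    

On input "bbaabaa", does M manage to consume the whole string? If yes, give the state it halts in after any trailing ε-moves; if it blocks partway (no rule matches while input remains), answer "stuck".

s2

(s0, bbaabaa, Z)
  read b, top Z: go to s1, push Z → (s1, baabaa, Z)
  read b, top Z: go to s2, push Z → (s2, aabaa, Z)
  read a, top Z: go to s2, push AZ → (s2, abaa, AZ)
  read a, top A: go to s2, push ε → (s2, baa, Z)
  read b, top Z: go to s2, push AZ → (s2, aa, AZ)
  read a, top A: go to s2, push ε → (s2, a, Z)
  read a, top Z: go to s2, push AZ → (s2, ε, AZ)
All input consumed; M is in state s2.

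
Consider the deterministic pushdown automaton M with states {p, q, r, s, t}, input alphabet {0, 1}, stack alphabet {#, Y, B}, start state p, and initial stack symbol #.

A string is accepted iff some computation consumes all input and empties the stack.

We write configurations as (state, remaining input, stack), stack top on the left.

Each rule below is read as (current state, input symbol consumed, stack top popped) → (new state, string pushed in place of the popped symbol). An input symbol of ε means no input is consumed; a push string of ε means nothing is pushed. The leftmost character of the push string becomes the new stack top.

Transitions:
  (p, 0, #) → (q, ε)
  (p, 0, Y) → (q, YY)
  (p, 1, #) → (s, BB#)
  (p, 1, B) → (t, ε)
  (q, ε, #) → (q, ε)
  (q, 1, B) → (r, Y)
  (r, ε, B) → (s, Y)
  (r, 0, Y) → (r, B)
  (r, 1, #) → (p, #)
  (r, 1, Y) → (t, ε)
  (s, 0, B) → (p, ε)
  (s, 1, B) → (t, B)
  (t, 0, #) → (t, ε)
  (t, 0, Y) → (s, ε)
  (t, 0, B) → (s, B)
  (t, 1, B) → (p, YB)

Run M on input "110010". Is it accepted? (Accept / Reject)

(p, 110010, #)
  read 1, top #: go to s, push BB# → (s, 10010, BB#)
  read 1, top B: go to t, push B → (t, 0010, BB#)
  read 0, top B: go to s, push B → (s, 010, BB#)
  read 0, top B: go to p, push ε → (p, 10, B#)
  read 1, top B: go to t, push ε → (t, 0, #)
  read 0, top #: go to t, push ε → (t, ε, ε)
All input consumed and the stack is empty.

Accept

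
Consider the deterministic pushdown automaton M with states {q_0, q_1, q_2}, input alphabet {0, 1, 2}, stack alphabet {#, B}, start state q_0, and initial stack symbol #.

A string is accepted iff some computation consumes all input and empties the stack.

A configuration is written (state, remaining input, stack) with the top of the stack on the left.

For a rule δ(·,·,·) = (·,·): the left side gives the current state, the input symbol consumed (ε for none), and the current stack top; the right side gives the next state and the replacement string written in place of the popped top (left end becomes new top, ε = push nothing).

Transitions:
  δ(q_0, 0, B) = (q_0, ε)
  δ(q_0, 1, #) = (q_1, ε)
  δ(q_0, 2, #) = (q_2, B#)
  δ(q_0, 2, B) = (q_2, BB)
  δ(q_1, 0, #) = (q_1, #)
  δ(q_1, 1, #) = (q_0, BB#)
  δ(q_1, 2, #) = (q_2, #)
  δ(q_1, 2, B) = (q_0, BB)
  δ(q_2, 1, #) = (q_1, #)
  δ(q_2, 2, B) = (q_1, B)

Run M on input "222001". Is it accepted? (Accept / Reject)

(q_0, 222001, #) ⊢ (q_2, 22001, B#) ⊢ (q_1, 2001, B#) ⊢ (q_0, 001, BB#) ⊢ (q_0, 01, B#) ⊢ (q_0, 1, #) ⊢ (q_1, ε, ε)
All input consumed and the stack is empty.

Accept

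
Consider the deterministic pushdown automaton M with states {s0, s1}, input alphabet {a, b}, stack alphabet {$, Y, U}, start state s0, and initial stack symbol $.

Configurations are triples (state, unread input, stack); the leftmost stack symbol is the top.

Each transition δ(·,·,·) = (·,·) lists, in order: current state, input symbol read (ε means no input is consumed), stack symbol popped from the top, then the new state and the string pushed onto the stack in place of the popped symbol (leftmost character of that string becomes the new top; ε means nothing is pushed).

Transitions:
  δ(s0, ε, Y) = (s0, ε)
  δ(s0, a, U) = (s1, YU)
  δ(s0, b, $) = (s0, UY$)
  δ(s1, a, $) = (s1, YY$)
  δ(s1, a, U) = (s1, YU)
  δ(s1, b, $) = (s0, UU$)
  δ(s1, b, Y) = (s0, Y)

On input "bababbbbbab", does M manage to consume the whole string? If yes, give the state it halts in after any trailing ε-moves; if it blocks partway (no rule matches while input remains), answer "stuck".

stuck

(s0, bababbbbbab, $)
  read b, top $: go to s0, push UY$ → (s0, ababbbbbab, UY$)
  read a, top U: go to s1, push YU → (s1, babbbbbab, YUY$)
  read b, top Y: go to s0, push Y → (s0, abbbbbab, YUY$)
  ε-move, top Y: go to s0, push ε → (s0, abbbbbab, UY$)
  read a, top U: go to s1, push YU → (s1, bbbbbab, YUY$)
  read b, top Y: go to s0, push Y → (s0, bbbbab, YUY$)
  ε-move, top Y: go to s0, push ε → (s0, bbbbab, UY$)
No transition for (s0, b, top U); M blocks with input bbbbab remaining.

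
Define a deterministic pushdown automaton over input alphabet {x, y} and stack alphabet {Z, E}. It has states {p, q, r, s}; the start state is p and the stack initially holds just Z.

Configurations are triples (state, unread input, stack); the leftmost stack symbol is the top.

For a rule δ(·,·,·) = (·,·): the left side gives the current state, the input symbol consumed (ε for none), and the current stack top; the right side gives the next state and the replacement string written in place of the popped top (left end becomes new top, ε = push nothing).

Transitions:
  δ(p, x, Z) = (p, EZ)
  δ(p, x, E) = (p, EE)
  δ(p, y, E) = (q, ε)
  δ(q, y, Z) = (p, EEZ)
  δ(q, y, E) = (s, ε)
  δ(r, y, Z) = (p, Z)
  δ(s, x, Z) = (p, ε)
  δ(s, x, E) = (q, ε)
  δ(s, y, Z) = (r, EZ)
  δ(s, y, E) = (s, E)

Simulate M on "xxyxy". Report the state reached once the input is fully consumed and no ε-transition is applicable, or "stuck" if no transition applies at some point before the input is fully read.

stuck

(p, xxyxy, Z)
  read x, top Z: go to p, push EZ → (p, xyxy, EZ)
  read x, top E: go to p, push EE → (p, yxy, EEZ)
  read y, top E: go to q, push ε → (q, xy, EZ)
No transition for (q, x, top E); M blocks with input xy remaining.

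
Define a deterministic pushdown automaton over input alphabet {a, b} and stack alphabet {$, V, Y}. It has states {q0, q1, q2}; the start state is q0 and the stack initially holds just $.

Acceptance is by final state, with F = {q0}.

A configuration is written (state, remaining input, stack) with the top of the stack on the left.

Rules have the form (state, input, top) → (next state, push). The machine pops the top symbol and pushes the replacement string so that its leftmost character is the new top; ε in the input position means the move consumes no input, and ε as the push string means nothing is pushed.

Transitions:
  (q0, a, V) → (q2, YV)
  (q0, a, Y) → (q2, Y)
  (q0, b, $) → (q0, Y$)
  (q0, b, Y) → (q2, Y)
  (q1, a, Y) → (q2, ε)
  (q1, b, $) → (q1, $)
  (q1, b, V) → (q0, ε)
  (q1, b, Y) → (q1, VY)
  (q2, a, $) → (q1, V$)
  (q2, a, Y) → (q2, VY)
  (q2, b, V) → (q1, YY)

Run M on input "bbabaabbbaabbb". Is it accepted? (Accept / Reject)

(q0, bbabaabbbaabbb, $)
  read b, top $: go to q0, push Y$ → (q0, babaabbbaabbb, Y$)
  read b, top Y: go to q2, push Y → (q2, abaabbbaabbb, Y$)
  read a, top Y: go to q2, push VY → (q2, baabbbaabbb, VY$)
  read b, top V: go to q1, push YY → (q1, aabbbaabbb, YYY$)
  read a, top Y: go to q2, push ε → (q2, abbbaabbb, YY$)
  read a, top Y: go to q2, push VY → (q2, bbbaabbb, VYY$)
  read b, top V: go to q1, push YY → (q1, bbaabbb, YYYY$)
  read b, top Y: go to q1, push VY → (q1, baabbb, VYYYY$)
  read b, top V: go to q0, push ε → (q0, aabbb, YYYY$)
  read a, top Y: go to q2, push Y → (q2, abbb, YYYY$)
  read a, top Y: go to q2, push VY → (q2, bbb, VYYYY$)
  read b, top V: go to q1, push YY → (q1, bb, YYYYYY$)
  read b, top Y: go to q1, push VY → (q1, b, VYYYYYY$)
  read b, top V: go to q0, push ε → (q0, ε, YYYYYY$)
All input consumed; state q0 ∈ F.

Accept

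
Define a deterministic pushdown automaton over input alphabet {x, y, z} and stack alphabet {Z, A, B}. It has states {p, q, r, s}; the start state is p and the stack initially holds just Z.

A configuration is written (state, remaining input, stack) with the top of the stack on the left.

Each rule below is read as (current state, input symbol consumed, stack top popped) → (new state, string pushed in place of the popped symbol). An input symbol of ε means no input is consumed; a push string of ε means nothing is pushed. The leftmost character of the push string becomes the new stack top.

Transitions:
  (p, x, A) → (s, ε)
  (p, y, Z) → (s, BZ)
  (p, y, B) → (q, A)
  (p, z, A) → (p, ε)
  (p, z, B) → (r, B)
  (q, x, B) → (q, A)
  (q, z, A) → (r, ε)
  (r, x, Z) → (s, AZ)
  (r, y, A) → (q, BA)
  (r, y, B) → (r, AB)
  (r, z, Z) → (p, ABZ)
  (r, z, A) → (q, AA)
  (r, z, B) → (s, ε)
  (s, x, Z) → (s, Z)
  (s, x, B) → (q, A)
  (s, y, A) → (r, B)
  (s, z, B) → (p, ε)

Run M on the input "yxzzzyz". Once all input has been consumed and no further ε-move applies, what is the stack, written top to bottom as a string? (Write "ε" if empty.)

Z

(p, yxzzzyz, Z)
  read y, top Z: go to s, push BZ → (s, xzzzyz, BZ)
  read x, top B: go to q, push A → (q, zzzyz, AZ)
  read z, top A: go to r, push ε → (r, zzyz, Z)
  read z, top Z: go to p, push ABZ → (p, zyz, ABZ)
  read z, top A: go to p, push ε → (p, yz, BZ)
  read y, top B: go to q, push A → (q, z, AZ)
  read z, top A: go to r, push ε → (r, ε, Z)
All input consumed in state r with stack Z.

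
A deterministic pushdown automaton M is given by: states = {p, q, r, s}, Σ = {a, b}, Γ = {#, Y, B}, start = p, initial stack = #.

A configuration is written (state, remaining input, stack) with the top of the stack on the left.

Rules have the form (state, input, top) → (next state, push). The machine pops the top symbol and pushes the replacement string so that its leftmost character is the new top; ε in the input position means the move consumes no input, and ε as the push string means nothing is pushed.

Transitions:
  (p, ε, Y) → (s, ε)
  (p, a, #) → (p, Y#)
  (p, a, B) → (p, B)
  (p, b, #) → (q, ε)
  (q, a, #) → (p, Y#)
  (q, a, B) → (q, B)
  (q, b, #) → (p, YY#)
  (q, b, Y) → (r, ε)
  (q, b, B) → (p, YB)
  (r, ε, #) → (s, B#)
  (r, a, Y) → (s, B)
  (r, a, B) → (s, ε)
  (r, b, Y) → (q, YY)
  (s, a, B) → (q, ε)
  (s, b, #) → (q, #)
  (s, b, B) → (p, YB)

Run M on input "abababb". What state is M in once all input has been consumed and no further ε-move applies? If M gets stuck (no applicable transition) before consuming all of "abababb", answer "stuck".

s

(p, abababb, #) ⊢ (p, bababb, Y#) ⊢ (s, bababb, #) ⊢ (q, ababb, #) ⊢ (p, babb, Y#) ⊢ (s, babb, #) ⊢ (q, abb, #) ⊢ (p, bb, Y#) ⊢ (s, bb, #) ⊢ (q, b, #) ⊢ (p, ε, YY#) ⊢ (s, ε, Y#)
All input consumed; M is in state s.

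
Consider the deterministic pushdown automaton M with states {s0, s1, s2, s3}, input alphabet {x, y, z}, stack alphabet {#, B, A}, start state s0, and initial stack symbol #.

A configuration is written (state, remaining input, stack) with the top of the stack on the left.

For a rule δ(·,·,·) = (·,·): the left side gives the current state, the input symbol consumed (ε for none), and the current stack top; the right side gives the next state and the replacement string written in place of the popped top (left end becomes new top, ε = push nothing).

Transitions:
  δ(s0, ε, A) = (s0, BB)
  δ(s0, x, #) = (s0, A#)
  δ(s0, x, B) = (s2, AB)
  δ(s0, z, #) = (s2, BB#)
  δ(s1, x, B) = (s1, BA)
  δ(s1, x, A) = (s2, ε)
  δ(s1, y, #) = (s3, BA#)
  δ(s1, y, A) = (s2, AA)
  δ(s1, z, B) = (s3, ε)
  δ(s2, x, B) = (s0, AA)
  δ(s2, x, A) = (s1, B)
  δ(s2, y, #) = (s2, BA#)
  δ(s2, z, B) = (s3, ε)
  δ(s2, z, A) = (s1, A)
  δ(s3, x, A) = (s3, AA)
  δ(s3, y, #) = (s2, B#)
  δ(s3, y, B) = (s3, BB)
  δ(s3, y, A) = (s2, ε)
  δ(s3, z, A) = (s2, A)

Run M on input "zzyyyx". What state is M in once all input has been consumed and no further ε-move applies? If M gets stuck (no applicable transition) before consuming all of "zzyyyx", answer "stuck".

(s0, zzyyyx, #)
  read z, top #: go to s2, push BB# → (s2, zyyyx, BB#)
  read z, top B: go to s3, push ε → (s3, yyyx, B#)
  read y, top B: go to s3, push BB → (s3, yyx, BB#)
  read y, top B: go to s3, push BB → (s3, yx, BBB#)
  read y, top B: go to s3, push BB → (s3, x, BBBB#)
No transition for (s3, x, top B); M blocks with input x remaining.

stuck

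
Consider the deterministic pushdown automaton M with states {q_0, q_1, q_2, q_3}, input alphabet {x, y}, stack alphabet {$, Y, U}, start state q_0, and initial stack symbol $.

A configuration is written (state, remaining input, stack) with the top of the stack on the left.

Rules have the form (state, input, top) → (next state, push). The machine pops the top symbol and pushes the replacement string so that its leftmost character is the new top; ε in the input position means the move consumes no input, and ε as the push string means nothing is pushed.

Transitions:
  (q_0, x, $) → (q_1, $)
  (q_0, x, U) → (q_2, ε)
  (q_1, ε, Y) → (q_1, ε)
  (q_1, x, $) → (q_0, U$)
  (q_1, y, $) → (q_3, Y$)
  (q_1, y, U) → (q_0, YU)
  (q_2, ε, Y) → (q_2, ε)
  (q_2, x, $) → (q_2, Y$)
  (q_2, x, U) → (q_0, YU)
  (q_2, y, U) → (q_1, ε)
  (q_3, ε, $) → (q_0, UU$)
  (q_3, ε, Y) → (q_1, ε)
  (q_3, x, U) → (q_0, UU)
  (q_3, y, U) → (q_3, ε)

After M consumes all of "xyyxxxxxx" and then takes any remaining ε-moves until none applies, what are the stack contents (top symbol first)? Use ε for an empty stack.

$

(q_0, xyyxxxxxx, $)
  read x, top $: go to q_1, push $ → (q_1, yyxxxxxx, $)
  read y, top $: go to q_3, push Y$ → (q_3, yxxxxxx, Y$)
  ε-move, top Y: go to q_1, push ε → (q_1, yxxxxxx, $)
  read y, top $: go to q_3, push Y$ → (q_3, xxxxxx, Y$)
  ε-move, top Y: go to q_1, push ε → (q_1, xxxxxx, $)
  read x, top $: go to q_0, push U$ → (q_0, xxxxx, U$)
  read x, top U: go to q_2, push ε → (q_2, xxxx, $)
  read x, top $: go to q_2, push Y$ → (q_2, xxx, Y$)
  ε-move, top Y: go to q_2, push ε → (q_2, xxx, $)
  read x, top $: go to q_2, push Y$ → (q_2, xx, Y$)
  ε-move, top Y: go to q_2, push ε → (q_2, xx, $)
  read x, top $: go to q_2, push Y$ → (q_2, x, Y$)
  ε-move, top Y: go to q_2, push ε → (q_2, x, $)
  read x, top $: go to q_2, push Y$ → (q_2, ε, Y$)
  ε-move, top Y: go to q_2, push ε → (q_2, ε, $)
All input consumed in state q_2 with stack $.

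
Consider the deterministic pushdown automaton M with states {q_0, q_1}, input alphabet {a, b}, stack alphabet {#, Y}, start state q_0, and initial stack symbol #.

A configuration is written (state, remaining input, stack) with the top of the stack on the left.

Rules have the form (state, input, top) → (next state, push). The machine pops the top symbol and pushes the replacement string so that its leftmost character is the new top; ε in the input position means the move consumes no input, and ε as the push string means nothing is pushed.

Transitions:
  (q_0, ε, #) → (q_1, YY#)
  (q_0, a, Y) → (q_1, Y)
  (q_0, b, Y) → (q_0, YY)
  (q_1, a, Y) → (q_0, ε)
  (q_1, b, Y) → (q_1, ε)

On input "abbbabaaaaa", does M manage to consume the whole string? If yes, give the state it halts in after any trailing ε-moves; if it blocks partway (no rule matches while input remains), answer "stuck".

(q_0, abbbabaaaaa, #)
  ε-move, top #: go to q_1, push YY# → (q_1, abbbabaaaaa, YY#)
  read a, top Y: go to q_0, push ε → (q_0, bbbabaaaaa, Y#)
  read b, top Y: go to q_0, push YY → (q_0, bbabaaaaa, YY#)
  read b, top Y: go to q_0, push YY → (q_0, babaaaaa, YYY#)
  read b, top Y: go to q_0, push YY → (q_0, abaaaaa, YYYY#)
  read a, top Y: go to q_1, push Y → (q_1, baaaaa, YYYY#)
  read b, top Y: go to q_1, push ε → (q_1, aaaaa, YYY#)
  read a, top Y: go to q_0, push ε → (q_0, aaaa, YY#)
  read a, top Y: go to q_1, push Y → (q_1, aaa, YY#)
  read a, top Y: go to q_0, push ε → (q_0, aa, Y#)
  read a, top Y: go to q_1, push Y → (q_1, a, Y#)
  read a, top Y: go to q_0, push ε → (q_0, ε, #)
  ε-move, top #: go to q_1, push YY# → (q_1, ε, YY#)
All input consumed; M is in state q_1.

q_1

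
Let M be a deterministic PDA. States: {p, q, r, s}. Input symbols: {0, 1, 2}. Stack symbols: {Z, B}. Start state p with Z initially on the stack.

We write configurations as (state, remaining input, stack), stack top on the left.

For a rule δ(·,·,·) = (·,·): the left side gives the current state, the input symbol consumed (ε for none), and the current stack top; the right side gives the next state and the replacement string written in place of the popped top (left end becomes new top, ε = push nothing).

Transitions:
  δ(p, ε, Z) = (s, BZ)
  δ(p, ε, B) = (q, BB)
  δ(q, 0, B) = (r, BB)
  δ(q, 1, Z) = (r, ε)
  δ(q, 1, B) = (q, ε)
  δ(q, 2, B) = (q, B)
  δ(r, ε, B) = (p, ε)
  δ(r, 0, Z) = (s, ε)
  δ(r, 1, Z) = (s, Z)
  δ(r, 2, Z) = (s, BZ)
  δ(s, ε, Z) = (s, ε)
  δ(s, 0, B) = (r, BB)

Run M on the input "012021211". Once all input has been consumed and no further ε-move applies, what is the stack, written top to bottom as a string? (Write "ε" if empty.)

(p, 012021211, Z) ⊢ (s, 012021211, BZ) ⊢ (r, 12021211, BBZ) ⊢ (p, 12021211, BZ) ⊢ (q, 12021211, BBZ) ⊢ (q, 2021211, BZ) ⊢ (q, 021211, BZ) ⊢ (r, 21211, BBZ) ⊢ (p, 21211, BZ) ⊢ (q, 21211, BBZ) ⊢ (q, 1211, BBZ) ⊢ (q, 211, BZ) ⊢ (q, 11, BZ) ⊢ (q, 1, Z) ⊢ (r, ε, ε)
All input consumed in state r with stack ε.

ε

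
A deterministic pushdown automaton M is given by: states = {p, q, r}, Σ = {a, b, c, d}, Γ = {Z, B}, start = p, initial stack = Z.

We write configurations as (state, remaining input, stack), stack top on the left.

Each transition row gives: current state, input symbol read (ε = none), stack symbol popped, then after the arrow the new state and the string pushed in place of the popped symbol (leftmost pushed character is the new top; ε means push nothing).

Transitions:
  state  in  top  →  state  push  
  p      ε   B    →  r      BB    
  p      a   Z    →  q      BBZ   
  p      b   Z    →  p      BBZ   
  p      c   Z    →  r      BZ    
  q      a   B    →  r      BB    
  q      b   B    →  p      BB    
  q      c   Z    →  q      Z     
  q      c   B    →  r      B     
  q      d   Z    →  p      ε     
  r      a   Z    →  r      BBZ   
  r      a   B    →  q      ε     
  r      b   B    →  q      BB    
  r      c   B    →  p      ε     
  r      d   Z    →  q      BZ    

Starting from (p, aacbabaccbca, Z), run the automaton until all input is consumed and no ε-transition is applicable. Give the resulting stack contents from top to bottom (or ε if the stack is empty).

(p, aacbabaccbca, Z)
  read a, top Z: go to q, push BBZ → (q, acbabaccbca, BBZ)
  read a, top B: go to r, push BB → (r, cbabaccbca, BBBZ)
  read c, top B: go to p, push ε → (p, babaccbca, BBZ)
  ε-move, top B: go to r, push BB → (r, babaccbca, BBBZ)
  read b, top B: go to q, push BB → (q, abaccbca, BBBBZ)
  read a, top B: go to r, push BB → (r, baccbca, BBBBBZ)
  read b, top B: go to q, push BB → (q, accbca, BBBBBBZ)
  read a, top B: go to r, push BB → (r, ccbca, BBBBBBBZ)
  read c, top B: go to p, push ε → (p, cbca, BBBBBBZ)
  ε-move, top B: go to r, push BB → (r, cbca, BBBBBBBZ)
  read c, top B: go to p, push ε → (p, bca, BBBBBBZ)
  ε-move, top B: go to r, push BB → (r, bca, BBBBBBBZ)
  read b, top B: go to q, push BB → (q, ca, BBBBBBBBZ)
  read c, top B: go to r, push B → (r, a, BBBBBBBBZ)
  read a, top B: go to q, push ε → (q, ε, BBBBBBBZ)
All input consumed in state q with stack BBBBBBBZ.

BBBBBBBZ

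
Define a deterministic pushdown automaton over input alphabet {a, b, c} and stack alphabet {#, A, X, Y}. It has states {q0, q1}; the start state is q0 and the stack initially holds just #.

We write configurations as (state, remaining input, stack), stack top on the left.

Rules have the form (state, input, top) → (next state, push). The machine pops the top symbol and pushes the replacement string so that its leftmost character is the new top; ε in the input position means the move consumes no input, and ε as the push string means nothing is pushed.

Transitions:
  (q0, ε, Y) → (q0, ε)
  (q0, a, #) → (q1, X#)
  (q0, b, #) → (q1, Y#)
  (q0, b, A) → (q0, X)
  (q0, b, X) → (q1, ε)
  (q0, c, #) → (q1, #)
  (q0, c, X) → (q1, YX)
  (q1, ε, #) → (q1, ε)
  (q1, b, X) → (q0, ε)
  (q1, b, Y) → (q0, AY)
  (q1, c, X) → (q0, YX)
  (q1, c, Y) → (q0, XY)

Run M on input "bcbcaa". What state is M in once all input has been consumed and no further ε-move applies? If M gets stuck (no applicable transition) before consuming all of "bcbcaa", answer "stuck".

(q0, bcbcaa, #)
  read b, top #: go to q1, push Y# → (q1, cbcaa, Y#)
  read c, top Y: go to q0, push XY → (q0, bcaa, XY#)
  read b, top X: go to q1, push ε → (q1, caa, Y#)
  read c, top Y: go to q0, push XY → (q0, aa, XY#)
No transition for (q0, a, top X); M blocks with input aa remaining.

stuck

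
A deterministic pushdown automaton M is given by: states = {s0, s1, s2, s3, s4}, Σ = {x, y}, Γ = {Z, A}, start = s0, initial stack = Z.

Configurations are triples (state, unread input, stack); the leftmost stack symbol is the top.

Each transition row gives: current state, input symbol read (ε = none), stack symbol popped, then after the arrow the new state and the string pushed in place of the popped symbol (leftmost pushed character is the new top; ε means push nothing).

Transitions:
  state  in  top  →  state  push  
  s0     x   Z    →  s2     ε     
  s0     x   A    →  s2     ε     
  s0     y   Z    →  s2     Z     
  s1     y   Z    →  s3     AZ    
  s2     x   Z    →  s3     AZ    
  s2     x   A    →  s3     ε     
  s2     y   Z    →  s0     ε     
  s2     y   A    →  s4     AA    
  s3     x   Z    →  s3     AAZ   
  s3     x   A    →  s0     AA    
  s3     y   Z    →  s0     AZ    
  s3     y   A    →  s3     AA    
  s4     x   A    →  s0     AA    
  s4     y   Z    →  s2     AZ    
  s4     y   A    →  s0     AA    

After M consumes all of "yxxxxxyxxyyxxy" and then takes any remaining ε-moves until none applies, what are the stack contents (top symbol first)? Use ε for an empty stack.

(s0, yxxxxxyxxyyxxy, Z)
  read y, top Z: go to s2, push Z → (s2, xxxxxyxxyyxxy, Z)
  read x, top Z: go to s3, push AZ → (s3, xxxxyxxyyxxy, AZ)
  read x, top A: go to s0, push AA → (s0, xxxyxxyyxxy, AAZ)
  read x, top A: go to s2, push ε → (s2, xxyxxyyxxy, AZ)
  read x, top A: go to s3, push ε → (s3, xyxxyyxxy, Z)
  read x, top Z: go to s3, push AAZ → (s3, yxxyyxxy, AAZ)
  read y, top A: go to s3, push AA → (s3, xxyyxxy, AAAZ)
  read x, top A: go to s0, push AA → (s0, xyyxxy, AAAAZ)
  read x, top A: go to s2, push ε → (s2, yyxxy, AAAZ)
  read y, top A: go to s4, push AA → (s4, yxxy, AAAAZ)
  read y, top A: go to s0, push AA → (s0, xxy, AAAAAZ)
  read x, top A: go to s2, push ε → (s2, xy, AAAAZ)
  read x, top A: go to s3, push ε → (s3, y, AAAZ)
  read y, top A: go to s3, push AA → (s3, ε, AAAAZ)
All input consumed in state s3 with stack AAAAZ.

AAAAZ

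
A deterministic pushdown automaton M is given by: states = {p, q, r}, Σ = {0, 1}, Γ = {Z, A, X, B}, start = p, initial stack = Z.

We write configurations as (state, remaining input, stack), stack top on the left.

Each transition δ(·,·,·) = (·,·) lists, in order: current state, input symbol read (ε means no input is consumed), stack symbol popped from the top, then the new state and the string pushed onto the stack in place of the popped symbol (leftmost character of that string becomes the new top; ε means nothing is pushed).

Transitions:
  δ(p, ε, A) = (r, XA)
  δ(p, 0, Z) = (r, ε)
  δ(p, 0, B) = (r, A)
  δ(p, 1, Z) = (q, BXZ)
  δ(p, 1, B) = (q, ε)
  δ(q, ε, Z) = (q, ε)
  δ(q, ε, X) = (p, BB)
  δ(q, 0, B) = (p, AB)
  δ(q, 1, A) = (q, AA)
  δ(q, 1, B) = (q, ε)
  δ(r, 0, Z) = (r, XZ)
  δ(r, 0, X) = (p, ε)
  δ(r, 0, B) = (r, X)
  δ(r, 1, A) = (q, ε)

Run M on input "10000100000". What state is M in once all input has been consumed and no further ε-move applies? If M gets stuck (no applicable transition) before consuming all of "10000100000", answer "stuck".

stuck

(p, 10000100000, Z) ⊢ (q, 0000100000, BXZ) ⊢ (p, 000100000, ABXZ) ⊢ (r, 000100000, XABXZ) ⊢ (p, 00100000, ABXZ) ⊢ (r, 00100000, XABXZ) ⊢ (p, 0100000, ABXZ) ⊢ (r, 0100000, XABXZ) ⊢ (p, 100000, ABXZ) ⊢ (r, 100000, XABXZ)
No transition for (r, 1, top X); M blocks with input 100000 remaining.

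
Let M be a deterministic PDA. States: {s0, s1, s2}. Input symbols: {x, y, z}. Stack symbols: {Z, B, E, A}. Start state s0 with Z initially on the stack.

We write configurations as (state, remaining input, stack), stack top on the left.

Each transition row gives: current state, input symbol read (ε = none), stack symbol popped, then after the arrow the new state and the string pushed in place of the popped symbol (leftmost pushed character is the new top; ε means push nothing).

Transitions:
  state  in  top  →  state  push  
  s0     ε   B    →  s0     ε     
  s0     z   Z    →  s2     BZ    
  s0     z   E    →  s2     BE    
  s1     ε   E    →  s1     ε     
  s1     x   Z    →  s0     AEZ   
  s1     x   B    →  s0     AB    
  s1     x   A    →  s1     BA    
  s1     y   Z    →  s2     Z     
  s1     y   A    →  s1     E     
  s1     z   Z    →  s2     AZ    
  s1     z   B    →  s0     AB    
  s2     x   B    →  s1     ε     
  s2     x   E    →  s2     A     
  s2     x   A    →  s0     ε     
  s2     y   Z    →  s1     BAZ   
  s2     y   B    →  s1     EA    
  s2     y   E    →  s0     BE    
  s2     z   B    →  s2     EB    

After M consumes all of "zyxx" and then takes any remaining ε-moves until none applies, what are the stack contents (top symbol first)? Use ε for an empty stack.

(s0, zyxx, Z)
  read z, top Z: go to s2, push BZ → (s2, yxx, BZ)
  read y, top B: go to s1, push EA → (s1, xx, EAZ)
  ε-move, top E: go to s1, push ε → (s1, xx, AZ)
  read x, top A: go to s1, push BA → (s1, x, BAZ)
  read x, top B: go to s0, push AB → (s0, ε, ABAZ)
All input consumed in state s0 with stack ABAZ.

ABAZ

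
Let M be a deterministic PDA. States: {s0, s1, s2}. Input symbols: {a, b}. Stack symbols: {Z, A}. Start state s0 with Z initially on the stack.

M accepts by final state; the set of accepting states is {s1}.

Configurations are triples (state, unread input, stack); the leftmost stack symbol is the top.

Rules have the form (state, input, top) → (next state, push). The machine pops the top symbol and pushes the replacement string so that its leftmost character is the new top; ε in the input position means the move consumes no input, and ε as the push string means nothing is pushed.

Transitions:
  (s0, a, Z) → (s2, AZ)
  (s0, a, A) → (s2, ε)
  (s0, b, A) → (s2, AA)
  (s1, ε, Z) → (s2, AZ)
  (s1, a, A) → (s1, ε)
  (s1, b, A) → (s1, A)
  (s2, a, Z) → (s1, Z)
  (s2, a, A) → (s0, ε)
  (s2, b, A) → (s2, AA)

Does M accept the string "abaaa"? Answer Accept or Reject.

(s0, abaaa, Z)
  read a, top Z: go to s2, push AZ → (s2, baaa, AZ)
  read b, top A: go to s2, push AA → (s2, aaa, AAZ)
  read a, top A: go to s0, push ε → (s0, aa, AZ)
  read a, top A: go to s2, push ε → (s2, a, Z)
  read a, top Z: go to s1, push Z → (s1, ε, Z)
All input consumed; state s1 ∈ F.

Accept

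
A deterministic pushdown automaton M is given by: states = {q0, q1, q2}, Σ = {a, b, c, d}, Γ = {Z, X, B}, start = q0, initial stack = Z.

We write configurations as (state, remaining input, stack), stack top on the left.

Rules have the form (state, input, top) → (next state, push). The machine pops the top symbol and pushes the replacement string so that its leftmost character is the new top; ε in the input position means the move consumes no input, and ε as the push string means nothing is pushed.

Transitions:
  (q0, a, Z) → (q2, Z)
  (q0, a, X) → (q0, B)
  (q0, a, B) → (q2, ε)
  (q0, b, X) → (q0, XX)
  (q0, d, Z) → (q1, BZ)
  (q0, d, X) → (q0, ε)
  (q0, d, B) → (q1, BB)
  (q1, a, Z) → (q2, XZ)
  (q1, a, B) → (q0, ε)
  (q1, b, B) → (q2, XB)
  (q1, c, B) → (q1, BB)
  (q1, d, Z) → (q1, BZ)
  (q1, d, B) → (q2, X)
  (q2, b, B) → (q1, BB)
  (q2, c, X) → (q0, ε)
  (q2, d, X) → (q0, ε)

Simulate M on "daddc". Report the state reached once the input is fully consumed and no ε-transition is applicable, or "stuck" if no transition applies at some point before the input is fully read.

q0

(q0, daddc, Z) ⊢ (q1, addc, BZ) ⊢ (q0, ddc, Z) ⊢ (q1, dc, BZ) ⊢ (q2, c, XZ) ⊢ (q0, ε, Z)
All input consumed; M is in state q0.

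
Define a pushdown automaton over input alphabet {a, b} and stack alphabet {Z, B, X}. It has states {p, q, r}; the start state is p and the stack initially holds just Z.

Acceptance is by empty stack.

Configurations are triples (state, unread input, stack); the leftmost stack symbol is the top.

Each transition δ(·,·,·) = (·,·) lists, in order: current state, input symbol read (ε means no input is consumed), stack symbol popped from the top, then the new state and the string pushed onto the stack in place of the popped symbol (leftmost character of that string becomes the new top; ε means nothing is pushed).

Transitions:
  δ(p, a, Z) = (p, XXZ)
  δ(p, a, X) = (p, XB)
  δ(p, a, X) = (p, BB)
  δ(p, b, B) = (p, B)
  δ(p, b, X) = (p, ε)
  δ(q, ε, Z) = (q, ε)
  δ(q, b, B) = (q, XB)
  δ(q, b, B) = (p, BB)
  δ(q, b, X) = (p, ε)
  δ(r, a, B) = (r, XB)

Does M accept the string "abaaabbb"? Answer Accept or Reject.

Reject

No computation consumes all input and empties the stack.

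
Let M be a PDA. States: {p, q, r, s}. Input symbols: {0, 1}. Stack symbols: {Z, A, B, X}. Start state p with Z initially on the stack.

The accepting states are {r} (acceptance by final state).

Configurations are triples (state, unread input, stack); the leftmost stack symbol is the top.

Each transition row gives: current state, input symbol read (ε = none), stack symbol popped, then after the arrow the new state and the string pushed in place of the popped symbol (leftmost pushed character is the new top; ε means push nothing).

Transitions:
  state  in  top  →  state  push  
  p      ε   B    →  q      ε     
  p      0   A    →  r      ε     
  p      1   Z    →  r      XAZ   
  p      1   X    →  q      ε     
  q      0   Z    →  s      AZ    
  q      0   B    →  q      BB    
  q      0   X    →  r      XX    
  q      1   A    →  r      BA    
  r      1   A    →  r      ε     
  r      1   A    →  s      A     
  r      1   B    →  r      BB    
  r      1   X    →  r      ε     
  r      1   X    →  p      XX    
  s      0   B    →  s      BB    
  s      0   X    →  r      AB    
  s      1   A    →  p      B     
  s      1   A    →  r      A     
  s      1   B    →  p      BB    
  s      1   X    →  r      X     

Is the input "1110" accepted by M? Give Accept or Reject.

One accepting computation: (p, 1110, Z) ⊢ (r, 110, XAZ) ⊢ (p, 10, XXAZ) ⊢ (q, 0, XAZ) ⊢ (r, ε, XXAZ)
All input consumed and state r ∈ F.

Accept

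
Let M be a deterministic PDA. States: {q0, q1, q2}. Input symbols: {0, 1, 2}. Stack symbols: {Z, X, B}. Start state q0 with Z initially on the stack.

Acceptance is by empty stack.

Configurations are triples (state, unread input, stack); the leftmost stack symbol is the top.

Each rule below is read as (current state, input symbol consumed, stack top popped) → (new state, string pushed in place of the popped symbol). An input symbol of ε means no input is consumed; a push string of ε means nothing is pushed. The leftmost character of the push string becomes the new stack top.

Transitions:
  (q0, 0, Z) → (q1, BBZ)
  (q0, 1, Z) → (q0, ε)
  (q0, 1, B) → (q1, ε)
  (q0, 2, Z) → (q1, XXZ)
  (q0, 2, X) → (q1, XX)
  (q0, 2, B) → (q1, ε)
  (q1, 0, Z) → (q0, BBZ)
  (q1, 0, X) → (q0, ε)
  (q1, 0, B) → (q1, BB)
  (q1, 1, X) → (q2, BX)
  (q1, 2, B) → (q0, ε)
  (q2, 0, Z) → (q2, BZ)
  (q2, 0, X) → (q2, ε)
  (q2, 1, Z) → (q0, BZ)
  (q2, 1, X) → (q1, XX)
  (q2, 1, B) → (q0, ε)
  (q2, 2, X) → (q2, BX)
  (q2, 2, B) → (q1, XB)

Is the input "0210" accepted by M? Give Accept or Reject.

(q0, 0210, Z) ⊢ (q1, 210, BBZ) ⊢ (q0, 10, BZ) ⊢ (q1, 0, Z) ⊢ (q0, ε, BBZ)
All input consumed; stack is BBZ, not empty, and no further ε-move applies.

Reject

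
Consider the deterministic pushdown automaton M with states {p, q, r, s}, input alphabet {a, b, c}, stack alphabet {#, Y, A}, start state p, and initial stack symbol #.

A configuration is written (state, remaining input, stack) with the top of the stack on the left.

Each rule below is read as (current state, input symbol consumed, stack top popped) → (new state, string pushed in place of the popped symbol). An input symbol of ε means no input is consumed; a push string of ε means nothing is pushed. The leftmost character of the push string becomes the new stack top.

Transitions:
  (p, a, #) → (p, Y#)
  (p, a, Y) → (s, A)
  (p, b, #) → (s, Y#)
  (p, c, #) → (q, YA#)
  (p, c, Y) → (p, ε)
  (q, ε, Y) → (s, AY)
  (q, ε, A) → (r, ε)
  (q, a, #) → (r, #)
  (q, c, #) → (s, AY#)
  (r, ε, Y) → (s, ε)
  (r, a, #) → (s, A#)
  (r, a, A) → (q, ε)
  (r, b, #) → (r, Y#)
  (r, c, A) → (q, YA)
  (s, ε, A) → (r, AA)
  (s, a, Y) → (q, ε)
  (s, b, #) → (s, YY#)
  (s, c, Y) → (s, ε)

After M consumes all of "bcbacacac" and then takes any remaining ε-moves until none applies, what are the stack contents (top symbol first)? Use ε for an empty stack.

(p, bcbacacac, #)
  read b, top #: go to s, push Y# → (s, cbacacac, Y#)
  read c, top Y: go to s, push ε → (s, bacacac, #)
  read b, top #: go to s, push YY# → (s, acacac, YY#)
  read a, top Y: go to q, push ε → (q, cacac, Y#)
  ε-move, top Y: go to s, push AY → (s, cacac, AY#)
  ε-move, top A: go to r, push AA → (r, cacac, AAY#)
  read c, top A: go to q, push YA → (q, acac, YAAY#)
  ε-move, top Y: go to s, push AY → (s, acac, AYAAY#)
  ε-move, top A: go to r, push AA → (r, acac, AAYAAY#)
  read a, top A: go to q, push ε → (q, cac, AYAAY#)
  ε-move, top A: go to r, push ε → (r, cac, YAAY#)
  ε-move, top Y: go to s, push ε → (s, cac, AAY#)
  ε-move, top A: go to r, push AA → (r, cac, AAAY#)
  read c, top A: go to q, push YA → (q, ac, YAAAY#)
  ε-move, top Y: go to s, push AY → (s, ac, AYAAAY#)
  ε-move, top A: go to r, push AA → (r, ac, AAYAAAY#)
  read a, top A: go to q, push ε → (q, c, AYAAAY#)
  ε-move, top A: go to r, push ε → (r, c, YAAAY#)
  ε-move, top Y: go to s, push ε → (s, c, AAAY#)
  ε-move, top A: go to r, push AA → (r, c, AAAAY#)
  read c, top A: go to q, push YA → (q, ε, YAAAAY#)
  ε-move, top Y: go to s, push AY → (s, ε, AYAAAAY#)
  ε-move, top A: go to r, push AA → (r, ε, AAYAAAAY#)
All input consumed in state r with stack AAYAAAAY#.

AAYAAAAY#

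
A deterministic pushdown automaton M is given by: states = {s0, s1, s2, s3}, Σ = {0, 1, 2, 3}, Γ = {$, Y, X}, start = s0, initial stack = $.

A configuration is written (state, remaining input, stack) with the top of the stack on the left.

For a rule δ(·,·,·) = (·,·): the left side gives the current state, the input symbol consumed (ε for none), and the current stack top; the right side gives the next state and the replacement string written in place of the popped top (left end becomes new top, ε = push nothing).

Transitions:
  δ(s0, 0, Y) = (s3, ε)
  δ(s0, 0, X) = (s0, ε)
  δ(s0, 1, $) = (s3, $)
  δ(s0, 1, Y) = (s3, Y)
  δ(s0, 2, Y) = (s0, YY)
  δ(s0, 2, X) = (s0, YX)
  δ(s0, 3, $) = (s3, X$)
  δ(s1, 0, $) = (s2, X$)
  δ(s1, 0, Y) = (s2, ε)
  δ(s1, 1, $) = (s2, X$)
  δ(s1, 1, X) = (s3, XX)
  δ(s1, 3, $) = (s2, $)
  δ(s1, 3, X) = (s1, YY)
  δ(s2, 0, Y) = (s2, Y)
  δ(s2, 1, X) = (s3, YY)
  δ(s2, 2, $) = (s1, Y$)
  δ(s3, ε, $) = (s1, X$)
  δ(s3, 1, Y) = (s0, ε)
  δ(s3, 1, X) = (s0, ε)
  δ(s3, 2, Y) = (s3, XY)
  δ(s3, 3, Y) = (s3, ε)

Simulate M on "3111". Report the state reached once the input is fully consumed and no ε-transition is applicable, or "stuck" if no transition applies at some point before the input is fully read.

(s0, 3111, $)
  read 3, top $: go to s3, push X$ → (s3, 111, X$)
  read 1, top X: go to s0, push ε → (s0, 11, $)
  read 1, top $: go to s3, push $ → (s3, 1, $)
  ε-move, top $: go to s1, push X$ → (s1, 1, X$)
  read 1, top X: go to s3, push XX → (s3, ε, XX$)
All input consumed; M is in state s3.

s3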